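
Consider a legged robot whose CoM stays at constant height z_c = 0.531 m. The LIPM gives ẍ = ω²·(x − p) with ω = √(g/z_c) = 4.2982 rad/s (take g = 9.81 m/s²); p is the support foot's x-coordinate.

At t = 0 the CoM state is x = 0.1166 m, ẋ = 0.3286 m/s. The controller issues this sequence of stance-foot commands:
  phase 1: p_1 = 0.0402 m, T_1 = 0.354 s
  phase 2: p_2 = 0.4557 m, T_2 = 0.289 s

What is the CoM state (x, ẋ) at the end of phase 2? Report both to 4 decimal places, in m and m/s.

phase 1: p=0.0402, T=0.354, ωT=1.521563, cosh=2.398873, sinh=2.180503; start (x,ẋ)=(0.116600, 0.328600) → end (x,ẋ)=(0.390175, 1.504309)
phase 2: p=0.4557, T=0.289, ωT=1.242180, cosh=1.875954, sinh=1.587200; start (x,ẋ)=(0.390175, 1.504309) → end (x,ẋ)=(0.888275, 2.374994)

x = 0.8883, ẋ = 2.3750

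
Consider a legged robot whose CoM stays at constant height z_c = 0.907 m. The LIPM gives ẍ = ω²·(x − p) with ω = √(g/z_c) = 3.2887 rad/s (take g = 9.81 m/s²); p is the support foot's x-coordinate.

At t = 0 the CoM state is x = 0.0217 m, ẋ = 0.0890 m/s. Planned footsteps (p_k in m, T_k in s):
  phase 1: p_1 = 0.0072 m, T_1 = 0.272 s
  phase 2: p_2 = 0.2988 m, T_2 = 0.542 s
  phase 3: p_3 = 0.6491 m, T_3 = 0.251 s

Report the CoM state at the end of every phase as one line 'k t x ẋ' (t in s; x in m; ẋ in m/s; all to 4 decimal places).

1 0.2720 0.0555 0.1756
2 0.8140 -0.2907 -1.7745
3 1.0650 -1.1272 -5.2652

phase 1: p=0.0072, T=0.272, ωT=0.894526, cosh=1.427489, sinh=1.018688; start (x,ẋ)=(0.021700, 0.089000) → end (x,ẋ)=(0.055467, 0.175624)
phase 2: p=0.2988, T=0.542, ωT=1.782475, cosh=3.056387, sinh=2.888166; start (x,ẋ)=(0.055467, 0.175624) → end (x,ẋ)=(-0.290686, -1.774481)
phase 3: p=0.6491, T=0.251, ωT=0.825464, cosh=1.360485, sinh=0.922454; start (x,ẋ)=(-0.290686, -1.774481) → end (x,ẋ)=(-1.127193, -5.265161)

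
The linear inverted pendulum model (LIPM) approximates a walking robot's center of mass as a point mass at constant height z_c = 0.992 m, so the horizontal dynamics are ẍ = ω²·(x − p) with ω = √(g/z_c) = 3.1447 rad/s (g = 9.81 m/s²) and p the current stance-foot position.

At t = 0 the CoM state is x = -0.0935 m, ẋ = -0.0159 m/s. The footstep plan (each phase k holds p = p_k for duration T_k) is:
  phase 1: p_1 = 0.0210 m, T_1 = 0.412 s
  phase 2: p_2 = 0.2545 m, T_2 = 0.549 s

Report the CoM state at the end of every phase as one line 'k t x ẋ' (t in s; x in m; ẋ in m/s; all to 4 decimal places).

1 0.4120 -0.2124 -0.6396
2 0.9610 -1.6526 -5.8498

phase 1: p=0.0210, T=0.412, ωT=1.295616, cosh=1.963488, sinh=1.689759; start (x,ẋ)=(-0.093500, -0.015900) → end (x,ẋ)=(-0.212363, -0.639648)
phase 2: p=0.2545, T=0.549, ωT=1.726440, cosh=2.899264, sinh=2.721347; start (x,ẋ)=(-0.212363, -0.639648) → end (x,ẋ)=(-1.652595, -5.849837)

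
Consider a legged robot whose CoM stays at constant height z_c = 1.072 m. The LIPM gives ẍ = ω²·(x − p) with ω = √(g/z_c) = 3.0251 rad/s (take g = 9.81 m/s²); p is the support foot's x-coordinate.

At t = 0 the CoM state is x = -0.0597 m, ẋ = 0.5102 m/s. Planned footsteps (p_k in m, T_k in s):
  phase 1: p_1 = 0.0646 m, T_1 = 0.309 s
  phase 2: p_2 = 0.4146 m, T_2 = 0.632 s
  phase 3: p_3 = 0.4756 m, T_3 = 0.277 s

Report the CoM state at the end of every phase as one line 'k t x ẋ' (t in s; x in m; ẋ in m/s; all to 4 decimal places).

1 0.3090 0.0636 0.3449
2 0.9410 -0.4217 -2.3218
3 1.2180 -1.4766 -5.7359

phase 1: p=0.0646, T=0.309, ωT=0.934756, cosh=1.469637, sinh=1.076955; start (x,ẋ)=(-0.059700, 0.510200) → end (x,ẋ)=(0.063559, 0.344852)
phase 2: p=0.4146, T=0.632, ωT=1.911863, cosh=3.456744, sinh=3.308939; start (x,ẋ)=(0.063559, 0.344852) → end (x,ẋ)=(-0.421651, -2.321814)
phase 3: p=0.4756, T=0.277, ωT=0.837953, cosh=1.372112, sinh=0.939517; start (x,ẋ)=(-0.421651, -2.321814) → end (x,ẋ)=(-1.476624, -5.735897)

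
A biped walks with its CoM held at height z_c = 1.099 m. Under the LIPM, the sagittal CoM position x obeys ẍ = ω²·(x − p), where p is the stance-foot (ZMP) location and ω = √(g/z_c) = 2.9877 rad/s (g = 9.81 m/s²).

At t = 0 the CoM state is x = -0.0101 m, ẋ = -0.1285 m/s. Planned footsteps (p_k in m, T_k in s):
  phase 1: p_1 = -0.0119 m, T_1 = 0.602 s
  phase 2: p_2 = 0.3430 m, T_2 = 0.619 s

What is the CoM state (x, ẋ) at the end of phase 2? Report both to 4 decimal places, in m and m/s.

phase 1: p=-0.0119, T=0.602, ωT=1.798595, cosh=3.103344, sinh=2.937812; start (x,ẋ)=(-0.010100, -0.128500) → end (x,ẋ)=(-0.132668, -0.382981)
phase 2: p=0.3430, T=0.619, ωT=1.849386, cosh=3.256626, sinh=3.099292; start (x,ẋ)=(-0.132668, -0.382981) → end (x,ẋ)=(-1.603359, -5.651796)

x = -1.6034, ẋ = -5.6518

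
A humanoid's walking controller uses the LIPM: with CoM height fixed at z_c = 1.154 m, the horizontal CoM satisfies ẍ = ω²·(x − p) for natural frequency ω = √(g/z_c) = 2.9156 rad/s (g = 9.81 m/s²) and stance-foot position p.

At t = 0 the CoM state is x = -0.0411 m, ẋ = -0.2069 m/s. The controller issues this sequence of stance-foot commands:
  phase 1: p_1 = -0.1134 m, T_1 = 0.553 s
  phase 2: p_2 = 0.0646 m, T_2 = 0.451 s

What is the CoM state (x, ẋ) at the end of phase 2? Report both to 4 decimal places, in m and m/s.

x = -0.2745, ẋ = -0.8716

phase 1: p=-0.1134, T=0.553, ωT=1.612327, cosh=2.606944, sinh=2.407521; start (x,ẋ)=(-0.041100, -0.206900) → end (x,ẋ)=(-0.095763, -0.031876)
phase 2: p=0.0646, T=0.451, ωT=1.314936, cosh=1.996501, sinh=1.728010; start (x,ẋ)=(-0.095763, -0.031876) → end (x,ẋ)=(-0.274458, -0.871580)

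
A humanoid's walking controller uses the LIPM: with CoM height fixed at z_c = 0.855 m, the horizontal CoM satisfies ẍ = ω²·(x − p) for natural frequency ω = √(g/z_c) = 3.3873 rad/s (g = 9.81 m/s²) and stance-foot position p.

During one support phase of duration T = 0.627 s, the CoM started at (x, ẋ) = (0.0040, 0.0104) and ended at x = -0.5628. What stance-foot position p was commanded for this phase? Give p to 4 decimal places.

p = 0.1828

ωT = 3.3873·0.627 = 2.123837; cosh(ωT) = 4.241369, sinh(ωT) = 4.121797
x(T) = p + (x₀−p)·cosh(ωT) + (ẋ₀/ω)·sinh(ωT) ⇒ p·(1 − cosh) = x(T) − x₀·cosh − (ẋ₀/ω)·sinh
numerator   = -0.5628 − (0.0040)·4.241369 − (0.0104/3.3873)·4.121797 = -0.592421
denominator = 1 − 4.241369 = -3.241369
p = -0.592421 / -3.241369 = 0.1828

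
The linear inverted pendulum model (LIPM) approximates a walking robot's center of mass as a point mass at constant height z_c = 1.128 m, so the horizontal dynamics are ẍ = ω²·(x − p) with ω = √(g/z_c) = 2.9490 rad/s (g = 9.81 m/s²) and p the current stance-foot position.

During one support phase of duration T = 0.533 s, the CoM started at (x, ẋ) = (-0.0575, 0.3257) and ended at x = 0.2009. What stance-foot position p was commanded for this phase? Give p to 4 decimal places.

p = -0.0601

ωT = 2.9490·0.533 = 1.571817; cosh(ωT) = 2.511529, sinh(ωT) = 2.303861
x(T) = p + (x₀−p)·cosh(ωT) + (ẋ₀/ω)·sinh(ωT) ⇒ p·(1 − cosh) = x(T) − x₀·cosh − (ẋ₀/ω)·sinh
numerator   = 0.2009 − (-0.0575)·2.511529 − (0.3257/2.9490)·2.303861 = 0.090865
denominator = 1 − 2.511529 = -1.511529
p = 0.090865 / -1.511529 = -0.0601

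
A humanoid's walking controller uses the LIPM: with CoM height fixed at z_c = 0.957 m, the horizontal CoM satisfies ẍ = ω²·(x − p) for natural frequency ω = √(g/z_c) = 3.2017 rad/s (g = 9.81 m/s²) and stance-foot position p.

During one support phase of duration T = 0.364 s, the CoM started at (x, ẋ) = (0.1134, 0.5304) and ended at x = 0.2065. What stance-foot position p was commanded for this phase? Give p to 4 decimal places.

p = 0.3066

ωT = 3.2017·0.364 = 1.165419; cosh(ωT) = 1.759529, sinh(ωT) = 1.447737
x(T) = p + (x₀−p)·cosh(ωT) + (ẋ₀/ω)·sinh(ωT) ⇒ p·(1 − cosh) = x(T) − x₀·cosh − (ẋ₀/ω)·sinh
numerator   = 0.2065 − (0.1134)·1.759529 − (0.5304/3.2017)·1.447737 = -0.232866
denominator = 1 − 1.759529 = -0.759529
p = -0.232866 / -0.759529 = 0.3066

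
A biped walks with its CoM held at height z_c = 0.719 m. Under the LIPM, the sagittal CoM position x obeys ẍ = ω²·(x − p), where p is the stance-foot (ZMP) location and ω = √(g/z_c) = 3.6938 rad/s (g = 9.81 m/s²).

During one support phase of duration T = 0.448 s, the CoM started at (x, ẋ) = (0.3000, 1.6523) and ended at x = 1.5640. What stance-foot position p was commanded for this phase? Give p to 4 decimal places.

p = 0.2202

ωT = 3.6938·0.448 = 1.654822; cosh(ωT) = 2.711638, sinh(ωT) = 2.520512
x(T) = p + (x₀−p)·cosh(ωT) + (ẋ₀/ω)·sinh(ωT) ⇒ p·(1 − cosh) = x(T) − x₀·cosh − (ẋ₀/ω)·sinh
numerator   = 1.5640 − (0.3000)·2.711638 − (1.6523/3.6938)·2.520512 = -0.376960
denominator = 1 − 2.711638 = -1.711638
p = -0.376960 / -1.711638 = 0.2202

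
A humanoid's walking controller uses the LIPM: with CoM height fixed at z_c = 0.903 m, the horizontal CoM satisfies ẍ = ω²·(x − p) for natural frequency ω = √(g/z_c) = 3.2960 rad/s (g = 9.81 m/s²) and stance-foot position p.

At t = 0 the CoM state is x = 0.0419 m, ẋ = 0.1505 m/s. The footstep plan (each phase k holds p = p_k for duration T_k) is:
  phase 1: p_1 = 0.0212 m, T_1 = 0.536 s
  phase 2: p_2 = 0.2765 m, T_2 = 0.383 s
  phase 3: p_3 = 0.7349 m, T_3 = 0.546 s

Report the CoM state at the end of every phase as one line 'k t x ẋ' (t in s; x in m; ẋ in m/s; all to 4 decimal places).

1 0.5360 0.2132 0.6469
2 0.9190 0.4748 0.8956
3 1.4650 0.7260 0.2604

phase 1: p=0.0212, T=0.536, ωT=1.766656, cosh=3.011079, sinh=2.840175; start (x,ẋ)=(0.041900, 0.150500) → end (x,ẋ)=(0.213216, 0.646945)
phase 2: p=0.2765, T=0.383, ωT=1.262368, cosh=1.908381, sinh=1.625398; start (x,ẋ)=(0.213216, 0.646945) → end (x,ẋ)=(0.474765, 0.895583)
phase 3: p=0.7349, T=0.546, ωT=1.799616, cosh=3.106344, sinh=2.940981; start (x,ẋ)=(0.474765, 0.895583) → end (x,ẋ)=(0.725951, 0.260382)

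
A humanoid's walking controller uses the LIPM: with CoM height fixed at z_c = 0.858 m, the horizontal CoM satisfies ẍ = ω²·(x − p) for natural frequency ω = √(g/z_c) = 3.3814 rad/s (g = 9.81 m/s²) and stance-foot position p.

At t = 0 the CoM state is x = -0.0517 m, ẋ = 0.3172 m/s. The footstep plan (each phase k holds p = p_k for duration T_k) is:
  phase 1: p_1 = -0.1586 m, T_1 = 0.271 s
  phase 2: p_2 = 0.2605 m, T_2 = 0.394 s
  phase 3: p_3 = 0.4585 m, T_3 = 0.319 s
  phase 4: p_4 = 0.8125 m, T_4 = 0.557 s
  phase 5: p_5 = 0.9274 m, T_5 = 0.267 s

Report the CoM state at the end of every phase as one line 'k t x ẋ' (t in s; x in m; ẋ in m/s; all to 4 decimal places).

1 0.2710 0.0949 0.8395
2 0.6650 0.3626 0.7145
3 0.9840 0.5760 0.7504
4 1.5410 0.7296 -0.0444
5 1.8080 0.6299 -0.7529

phase 1: p=-0.1586, T=0.271, ωT=0.916359, cosh=1.450072, sinh=1.050100; start (x,ẋ)=(-0.051700, 0.317200) → end (x,ẋ)=(0.094920, 0.839544)
phase 2: p=0.2605, T=0.394, ωT=1.332272, cosh=2.026760, sinh=1.762883; start (x,ẋ)=(0.094920, 0.839544) → end (x,ẋ)=(0.362602, 0.714528)
phase 3: p=0.4585, T=0.319, ωT=1.078667, cosh=1.640402, sinh=1.300354; start (x,ẋ)=(0.362602, 0.714528) → end (x,ẋ)=(0.575969, 0.750450)
phase 4: p=0.8125, T=0.557, ωT=1.883440, cosh=3.364076, sinh=3.212010; start (x,ẋ)=(0.575969, 0.750450) → end (x,ẋ)=(0.729647, -0.044417)
phase 5: p=0.9274, T=0.267, ωT=0.902834, cosh=1.436001, sinh=1.030582; start (x,ẋ)=(0.729647, -0.044417) → end (x,ẋ)=(0.629889, -0.752915)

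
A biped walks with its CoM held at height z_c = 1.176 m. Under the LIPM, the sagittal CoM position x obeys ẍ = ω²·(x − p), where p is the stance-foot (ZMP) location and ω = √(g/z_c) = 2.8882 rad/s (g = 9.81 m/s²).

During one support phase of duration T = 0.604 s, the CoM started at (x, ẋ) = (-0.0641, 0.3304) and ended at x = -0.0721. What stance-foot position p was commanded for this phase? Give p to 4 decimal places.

p = 0.1028

ωT = 2.8882·0.604 = 1.744473; cosh(ωT) = 2.948810, sinh(ωT) = 2.774073
x(T) = p + (x₀−p)·cosh(ωT) + (ẋ₀/ω)·sinh(ωT) ⇒ p·(1 − cosh) = x(T) − x₀·cosh − (ẋ₀/ω)·sinh
numerator   = -0.0721 − (-0.0641)·2.948810 − (0.3304/2.8882)·2.774073 = -0.200426
denominator = 1 − 2.948810 = -1.948810
p = -0.200426 / -1.948810 = 0.1028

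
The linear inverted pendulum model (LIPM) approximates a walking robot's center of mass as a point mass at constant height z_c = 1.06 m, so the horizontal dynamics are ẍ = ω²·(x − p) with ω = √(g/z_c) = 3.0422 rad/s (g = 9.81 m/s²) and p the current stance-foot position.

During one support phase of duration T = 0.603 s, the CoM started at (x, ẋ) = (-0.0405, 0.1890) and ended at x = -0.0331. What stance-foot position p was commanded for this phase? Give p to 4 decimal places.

p = 0.0419

ωT = 3.0422·0.603 = 1.834447; cosh(ωT) = 3.210685, sinh(ωT) = 3.050983
x(T) = p + (x₀−p)·cosh(ωT) + (ẋ₀/ω)·sinh(ωT) ⇒ p·(1 − cosh) = x(T) − x₀·cosh − (ẋ₀/ω)·sinh
numerator   = -0.0331 − (-0.0405)·3.210685 − (0.1890/3.0422)·3.050983 = -0.092613
denominator = 1 − 3.210685 = -2.210685
p = -0.092613 / -2.210685 = 0.0419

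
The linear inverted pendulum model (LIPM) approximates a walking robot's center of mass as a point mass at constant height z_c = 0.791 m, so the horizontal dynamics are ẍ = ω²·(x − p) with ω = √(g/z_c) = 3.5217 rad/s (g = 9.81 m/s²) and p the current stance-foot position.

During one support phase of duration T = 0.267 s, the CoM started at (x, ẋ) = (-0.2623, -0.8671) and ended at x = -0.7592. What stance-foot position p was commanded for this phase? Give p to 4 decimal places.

ωT = 3.5217·0.267 = 0.940294; cosh(ωT) = 1.475623, sinh(ωT) = 1.085110
x(T) = p + (x₀−p)·cosh(ωT) + (ẋ₀/ω)·sinh(ωT) ⇒ p·(1 − cosh) = x(T) − x₀·cosh − (ẋ₀/ω)·sinh
numerator   = -0.7592 − (-0.2623)·1.475623 − (-0.8671/3.5217)·1.085110 = -0.104972
denominator = 1 − 1.475623 = -0.475623
p = -0.104972 / -0.475623 = 0.2207

p = 0.2207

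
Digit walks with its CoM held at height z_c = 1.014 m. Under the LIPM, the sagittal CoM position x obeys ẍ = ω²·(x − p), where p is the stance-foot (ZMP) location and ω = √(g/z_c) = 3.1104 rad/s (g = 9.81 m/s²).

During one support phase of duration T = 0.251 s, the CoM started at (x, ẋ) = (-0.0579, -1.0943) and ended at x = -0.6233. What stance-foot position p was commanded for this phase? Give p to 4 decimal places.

ωT = 3.1104·0.251 = 0.780710; cosh(ωT) = 1.320552, sinh(ωT) = 0.862471
x(T) = p + (x₀−p)·cosh(ωT) + (ẋ₀/ω)·sinh(ωT) ⇒ p·(1 − cosh) = x(T) − x₀·cosh − (ẋ₀/ω)·sinh
numerator   = -0.6233 − (-0.0579)·1.320552 − (-1.0943/3.1104)·0.862471 = -0.243406
denominator = 1 − 1.320552 = -0.320552
p = -0.243406 / -0.320552 = 0.7593

p = 0.7593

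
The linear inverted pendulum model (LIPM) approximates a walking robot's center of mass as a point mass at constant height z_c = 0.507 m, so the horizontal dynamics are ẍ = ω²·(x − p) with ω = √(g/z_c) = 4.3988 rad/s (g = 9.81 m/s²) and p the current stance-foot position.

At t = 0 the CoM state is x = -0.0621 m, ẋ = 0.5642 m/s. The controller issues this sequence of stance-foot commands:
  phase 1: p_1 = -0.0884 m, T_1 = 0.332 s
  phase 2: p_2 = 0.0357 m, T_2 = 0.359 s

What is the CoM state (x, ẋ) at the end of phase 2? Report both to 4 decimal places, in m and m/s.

x = 1.3344, ẋ = 5.8465

phase 1: p=-0.0884, T=0.332, ωT=1.460402, cosh=2.269916, sinh=2.037773; start (x,ẋ)=(-0.062100, 0.564200) → end (x,ẋ)=(0.232668, 1.516433)
phase 2: p=0.0357, T=0.359, ωT=1.579169, cosh=2.528535, sinh=2.322389; start (x,ẋ)=(0.232668, 1.516433) → end (x,ẋ)=(1.334357, 5.846528)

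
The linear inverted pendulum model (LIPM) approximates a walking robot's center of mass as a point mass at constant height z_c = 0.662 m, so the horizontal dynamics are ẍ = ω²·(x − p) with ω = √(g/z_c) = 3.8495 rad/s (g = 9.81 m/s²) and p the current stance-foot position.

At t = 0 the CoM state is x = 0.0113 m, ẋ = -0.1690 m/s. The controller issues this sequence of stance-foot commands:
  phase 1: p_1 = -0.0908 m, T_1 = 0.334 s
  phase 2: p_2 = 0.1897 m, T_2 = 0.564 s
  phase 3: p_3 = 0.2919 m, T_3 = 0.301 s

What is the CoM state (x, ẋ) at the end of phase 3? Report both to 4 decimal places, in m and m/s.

x = -0.8686, ẋ = -4.3107

phase 1: p=-0.0908, T=0.334, ωT=1.285733, cosh=1.946883, sinh=1.670435; start (x,ẋ)=(0.011300, -0.169000) → end (x,ẋ)=(0.034642, 0.327515)
phase 2: p=0.1897, T=0.564, ωT=2.171118, cosh=4.441066, sinh=4.327016; start (x,ẋ)=(0.034642, 0.327515) → end (x,ẋ)=(-0.130783, -1.128270)
phase 3: p=0.2919, T=0.301, ωT=1.158699, cosh=1.749841, sinh=1.435947; start (x,ẋ)=(-0.130783, -1.128270) → end (x,ẋ)=(-0.868597, -4.310747)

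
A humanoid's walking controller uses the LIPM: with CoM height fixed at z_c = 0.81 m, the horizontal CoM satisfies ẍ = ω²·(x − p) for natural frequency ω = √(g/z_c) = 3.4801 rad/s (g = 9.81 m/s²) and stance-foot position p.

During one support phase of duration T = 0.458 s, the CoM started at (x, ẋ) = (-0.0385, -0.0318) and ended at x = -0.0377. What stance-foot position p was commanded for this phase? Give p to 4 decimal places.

p = -0.0528

ωT = 3.4801·0.458 = 1.593886; cosh(ωT) = 2.562988, sinh(ωT) = 2.359853
x(T) = p + (x₀−p)·cosh(ωT) + (ẋ₀/ω)·sinh(ωT) ⇒ p·(1 − cosh) = x(T) − x₀·cosh − (ẋ₀/ω)·sinh
numerator   = -0.0377 − (-0.0385)·2.562988 − (-0.0318/3.4801)·2.359853 = 0.082539
denominator = 1 − 2.562988 = -1.562988
p = 0.082539 / -1.562988 = -0.0528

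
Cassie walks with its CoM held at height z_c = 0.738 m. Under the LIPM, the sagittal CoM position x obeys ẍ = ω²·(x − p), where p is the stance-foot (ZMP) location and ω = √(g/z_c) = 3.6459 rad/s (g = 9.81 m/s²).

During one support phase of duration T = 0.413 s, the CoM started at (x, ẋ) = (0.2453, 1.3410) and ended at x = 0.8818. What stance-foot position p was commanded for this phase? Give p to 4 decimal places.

p = 0.3564

ωT = 3.6459·0.413 = 1.505757; cosh(ωT) = 2.364706, sinh(ωT) = 2.142857
x(T) = p + (x₀−p)·cosh(ωT) + (ẋ₀/ω)·sinh(ωT) ⇒ p·(1 − cosh) = x(T) − x₀·cosh − (ẋ₀/ω)·sinh
numerator   = 0.8818 − (0.2453)·2.364706 − (1.3410/3.6459)·2.142857 = -0.486428
denominator = 1 − 2.364706 = -1.364706
p = -0.486428 / -1.364706 = 0.3564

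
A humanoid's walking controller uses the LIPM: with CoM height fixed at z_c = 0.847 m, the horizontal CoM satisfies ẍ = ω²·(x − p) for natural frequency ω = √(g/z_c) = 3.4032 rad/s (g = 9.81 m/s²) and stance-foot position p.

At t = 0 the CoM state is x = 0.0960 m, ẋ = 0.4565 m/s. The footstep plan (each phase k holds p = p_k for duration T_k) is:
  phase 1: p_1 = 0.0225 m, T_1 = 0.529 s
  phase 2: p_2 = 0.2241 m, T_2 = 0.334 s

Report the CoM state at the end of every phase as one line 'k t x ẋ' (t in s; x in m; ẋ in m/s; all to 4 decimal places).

1 0.5290 0.6457 2.1551
2 0.8630 1.8339 5.7095

phase 1: p=0.0225, T=0.529, ωT=1.800293, cosh=3.108335, sinh=2.943084; start (x,ẋ)=(0.096000, 0.456500) → end (x,ẋ)=(0.645743, 2.155124)
phase 2: p=0.2241, T=0.334, ωT=1.136669, cosh=1.718628, sinh=1.397742; start (x,ẋ)=(0.645743, 2.155124) → end (x,ẋ)=(1.833888, 5.709527)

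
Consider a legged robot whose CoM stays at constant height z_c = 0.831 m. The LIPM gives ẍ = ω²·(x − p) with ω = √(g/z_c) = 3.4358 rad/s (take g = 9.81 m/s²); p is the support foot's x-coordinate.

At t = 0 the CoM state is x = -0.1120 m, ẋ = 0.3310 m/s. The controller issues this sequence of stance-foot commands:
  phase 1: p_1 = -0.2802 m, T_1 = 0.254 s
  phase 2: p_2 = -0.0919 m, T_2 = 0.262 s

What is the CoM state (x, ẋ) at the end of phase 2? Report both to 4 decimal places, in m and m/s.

phase 1: p=-0.2802, T=0.254, ωT=0.872693, cosh=1.405586, sinh=0.987762; start (x,ẋ)=(-0.112000, 0.331000) → end (x,ẋ)=(0.051379, 1.036078)
phase 2: p=-0.0919, T=0.262, ωT=0.900180, cosh=1.433271, sinh=1.026774; start (x,ẋ)=(0.051379, 1.036078) → end (x,ẋ)=(0.423085, 1.990439)

x = 0.4231, ẋ = 1.9904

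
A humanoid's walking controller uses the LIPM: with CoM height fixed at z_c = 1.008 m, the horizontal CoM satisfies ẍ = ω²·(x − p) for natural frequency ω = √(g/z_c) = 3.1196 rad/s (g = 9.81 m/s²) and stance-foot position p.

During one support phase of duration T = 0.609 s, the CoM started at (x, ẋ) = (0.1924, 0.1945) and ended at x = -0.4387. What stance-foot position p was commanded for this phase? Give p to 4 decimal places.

p = 0.5378

ωT = 3.1196·0.609 = 1.899836; cosh(ωT) = 3.417197, sinh(ωT) = 3.267604
x(T) = p + (x₀−p)·cosh(ωT) + (ẋ₀/ω)·sinh(ωT) ⇒ p·(1 − cosh) = x(T) − x₀·cosh − (ẋ₀/ω)·sinh
numerator   = -0.4387 − (0.1924)·3.417197 − (0.1945/3.1196)·3.267604 = -1.299896
denominator = 1 − 3.417197 = -2.417197
p = -1.299896 / -2.417197 = 0.5378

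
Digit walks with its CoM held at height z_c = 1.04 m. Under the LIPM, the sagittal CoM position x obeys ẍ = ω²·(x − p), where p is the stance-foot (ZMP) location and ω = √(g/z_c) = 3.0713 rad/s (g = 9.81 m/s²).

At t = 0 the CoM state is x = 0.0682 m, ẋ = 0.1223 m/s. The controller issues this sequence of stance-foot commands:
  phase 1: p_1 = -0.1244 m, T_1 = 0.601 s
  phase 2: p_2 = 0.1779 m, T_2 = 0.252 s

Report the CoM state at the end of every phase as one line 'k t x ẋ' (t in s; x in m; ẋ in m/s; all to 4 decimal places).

1 0.6010 0.6237 2.2235
2 0.8530 1.3819 4.0920

phase 1: p=-0.1244, T=0.601, ωT=1.845851, cosh=3.245690, sinh=3.087799; start (x,ẋ)=(0.068200, 0.122300) → end (x,ẋ)=(0.623677, 2.223481)
phase 2: p=0.1779, T=0.252, ωT=0.773968, cosh=1.314766, sinh=0.853586; start (x,ẋ)=(0.623677, 2.223481) → end (x,ẋ)=(1.381950, 4.092015)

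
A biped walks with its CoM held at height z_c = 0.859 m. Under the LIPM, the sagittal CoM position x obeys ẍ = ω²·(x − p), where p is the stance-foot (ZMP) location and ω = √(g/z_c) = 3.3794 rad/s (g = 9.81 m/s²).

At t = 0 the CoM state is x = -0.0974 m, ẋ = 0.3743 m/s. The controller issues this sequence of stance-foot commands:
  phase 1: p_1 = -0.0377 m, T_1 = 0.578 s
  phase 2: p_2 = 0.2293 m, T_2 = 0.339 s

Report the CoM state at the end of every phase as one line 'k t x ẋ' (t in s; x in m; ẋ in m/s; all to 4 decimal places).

phase 1: p=-0.0377, T=0.578, ωT=1.953293, cosh=3.596839, sinh=3.455033; start (x,ẋ)=(-0.097400, 0.374300) → end (x,ẋ)=(0.130246, 0.649243)
phase 2: p=0.2293, T=0.339, ωT=1.145617, cosh=1.731204, sinh=1.413176; start (x,ẋ)=(0.130246, 0.649243) → end (x,ẋ)=(0.329313, 0.650921)

1 0.5780 0.1302 0.6492
2 0.9170 0.3293 0.6509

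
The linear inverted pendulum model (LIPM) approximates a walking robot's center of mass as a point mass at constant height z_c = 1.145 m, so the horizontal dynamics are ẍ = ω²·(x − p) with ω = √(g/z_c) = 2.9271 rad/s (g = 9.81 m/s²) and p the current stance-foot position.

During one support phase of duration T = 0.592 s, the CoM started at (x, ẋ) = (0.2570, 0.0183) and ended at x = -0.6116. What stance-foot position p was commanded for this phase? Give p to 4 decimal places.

ωT = 2.9271·0.592 = 1.732843; cosh(ωT) = 2.916748, sinh(ωT) = 2.739967
x(T) = p + (x₀−p)·cosh(ωT) + (ẋ₀/ω)·sinh(ωT) ⇒ p·(1 − cosh) = x(T) − x₀·cosh − (ẋ₀/ω)·sinh
numerator   = -0.6116 − (0.2570)·2.916748 − (0.0183/2.9271)·2.739967 = -1.378334
denominator = 1 − 2.916748 = -1.916748
p = -1.378334 / -1.916748 = 0.7191

p = 0.7191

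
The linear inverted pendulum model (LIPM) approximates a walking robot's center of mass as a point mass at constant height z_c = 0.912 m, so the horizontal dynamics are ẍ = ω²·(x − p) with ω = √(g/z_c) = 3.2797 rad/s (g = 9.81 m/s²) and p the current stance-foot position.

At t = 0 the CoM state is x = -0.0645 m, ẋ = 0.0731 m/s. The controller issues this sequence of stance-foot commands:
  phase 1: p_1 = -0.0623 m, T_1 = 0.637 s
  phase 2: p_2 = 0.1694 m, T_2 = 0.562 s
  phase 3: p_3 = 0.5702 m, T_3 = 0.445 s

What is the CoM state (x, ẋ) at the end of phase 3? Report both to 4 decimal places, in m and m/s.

phase 1: p=-0.0623, T=0.637, ωT=2.089169, cosh=4.100994, sinh=3.977204; start (x,ẋ)=(-0.064500, 0.073100) → end (x,ẋ)=(0.017324, 0.271086)
phase 2: p=0.1694, T=0.562, ωT=1.843191, cosh=3.237488, sinh=3.079177; start (x,ẋ)=(0.017324, 0.271086) → end (x,ẋ)=(-0.068432, -0.658142)
phase 3: p=0.5702, T=0.445, ωT=1.459466, cosh=2.268012, sinh=2.035651; start (x,ẋ)=(-0.068432, -0.658142) → end (x,ẋ)=(-1.286722, -5.756390)

x = -1.2867, ẋ = -5.7564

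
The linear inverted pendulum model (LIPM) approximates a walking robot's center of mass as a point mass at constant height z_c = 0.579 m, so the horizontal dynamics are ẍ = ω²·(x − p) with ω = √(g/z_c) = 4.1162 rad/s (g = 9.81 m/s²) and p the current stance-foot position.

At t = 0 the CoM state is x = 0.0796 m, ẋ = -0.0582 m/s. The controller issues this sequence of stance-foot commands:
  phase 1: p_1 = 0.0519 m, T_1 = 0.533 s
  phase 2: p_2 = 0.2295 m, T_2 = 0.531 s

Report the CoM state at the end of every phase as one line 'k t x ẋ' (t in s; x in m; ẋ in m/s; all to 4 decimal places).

1 0.5330 0.1151 0.2408
2 1.0640 -0.0291 -0.9846

phase 1: p=0.0519, T=0.533, ωT=2.193935, cosh=4.540958, sinh=4.429481; start (x,ẋ)=(0.079600, -0.058200) → end (x,ẋ)=(0.115055, 0.240760)
phase 2: p=0.2295, T=0.531, ωT=2.185702, cosh=4.504646, sinh=4.392247; start (x,ẋ)=(0.115055, 0.240760) → end (x,ẋ)=(-0.029128, -0.984555)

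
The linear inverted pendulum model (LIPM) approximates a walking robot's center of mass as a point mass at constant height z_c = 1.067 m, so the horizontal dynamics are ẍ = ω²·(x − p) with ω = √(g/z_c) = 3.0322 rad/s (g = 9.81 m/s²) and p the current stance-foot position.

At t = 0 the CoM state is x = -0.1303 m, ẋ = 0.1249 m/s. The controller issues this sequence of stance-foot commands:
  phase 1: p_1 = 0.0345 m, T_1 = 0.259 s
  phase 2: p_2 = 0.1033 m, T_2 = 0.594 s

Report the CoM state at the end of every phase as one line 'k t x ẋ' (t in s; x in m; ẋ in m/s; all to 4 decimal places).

phase 1: p=0.0345, T=0.259, ωT=0.785340, cosh=1.324558, sinh=0.868594; start (x,ẋ)=(-0.130300, 0.124900) → end (x,ẋ)=(-0.148009, -0.268605)
phase 2: p=0.1033, T=0.594, ωT=1.801127, cosh=3.110790, sinh=2.945678; start (x,ẋ)=(-0.148009, -0.268605) → end (x,ẋ)=(-0.939409, -3.080234)

1 0.2590 -0.1480 -0.2686
2 0.8530 -0.9394 -3.0802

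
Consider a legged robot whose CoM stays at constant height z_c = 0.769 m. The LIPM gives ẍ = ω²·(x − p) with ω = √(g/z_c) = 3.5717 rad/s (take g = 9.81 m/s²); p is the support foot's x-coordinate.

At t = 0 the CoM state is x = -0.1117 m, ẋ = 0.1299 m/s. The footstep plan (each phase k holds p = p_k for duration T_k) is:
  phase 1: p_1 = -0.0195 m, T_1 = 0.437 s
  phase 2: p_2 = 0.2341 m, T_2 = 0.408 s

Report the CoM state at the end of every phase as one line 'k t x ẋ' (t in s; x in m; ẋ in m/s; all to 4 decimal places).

phase 1: p=-0.0195, T=0.437, ωT=1.560833, cosh=2.486374, sinh=2.276413; start (x,ẋ)=(-0.111700, 0.129900) → end (x,ẋ)=(-0.165952, -0.426667)
phase 2: p=0.2341, T=0.408, ωT=1.457254, cosh=2.263512, sinh=2.030637; start (x,ẋ)=(-0.165952, -0.426667) → end (x,ẋ)=(-0.913999, -3.867277)

1 0.4370 -0.1660 -0.4267
2 0.8450 -0.9140 -3.8673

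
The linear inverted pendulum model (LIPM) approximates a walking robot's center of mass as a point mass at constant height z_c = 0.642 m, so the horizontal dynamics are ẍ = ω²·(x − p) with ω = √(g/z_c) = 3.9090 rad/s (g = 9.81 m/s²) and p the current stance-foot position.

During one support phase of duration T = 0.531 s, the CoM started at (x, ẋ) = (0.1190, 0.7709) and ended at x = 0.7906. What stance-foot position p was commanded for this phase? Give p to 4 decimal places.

p = 0.1524

ωT = 3.9090·0.531 = 2.075679; cosh(ωT) = 4.047714, sinh(ωT) = 3.922243
x(T) = p + (x₀−p)·cosh(ωT) + (ẋ₀/ω)·sinh(ωT) ⇒ p·(1 − cosh) = x(T) − x₀·cosh − (ẋ₀/ω)·sinh
numerator   = 0.7906 − (0.1190)·4.047714 − (0.7709/3.9090)·3.922243 = -0.464590
denominator = 1 − 4.047714 = -3.047714
p = -0.464590 / -3.047714 = 0.1524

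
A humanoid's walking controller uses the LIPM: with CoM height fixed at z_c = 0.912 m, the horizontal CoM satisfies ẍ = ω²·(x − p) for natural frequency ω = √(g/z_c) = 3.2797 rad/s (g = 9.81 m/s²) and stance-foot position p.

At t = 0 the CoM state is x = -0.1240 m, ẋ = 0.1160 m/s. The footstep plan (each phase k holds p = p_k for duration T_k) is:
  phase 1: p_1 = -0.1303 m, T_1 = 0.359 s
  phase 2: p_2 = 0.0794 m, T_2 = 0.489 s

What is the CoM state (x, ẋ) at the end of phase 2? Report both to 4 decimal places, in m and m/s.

phase 1: p=-0.1303, T=0.359, ωT=1.177412, cosh=1.777019, sinh=1.468944; start (x,ẋ)=(-0.124000, 0.116000) → end (x,ẋ)=(-0.067150, 0.236486)
phase 2: p=0.0794, T=0.489, ωT=1.603773, cosh=2.586447, sinh=2.385310; start (x,ẋ)=(-0.067150, 0.236486) → end (x,ẋ)=(-0.127648, -0.534814)

x = -0.1276, ẋ = -0.5348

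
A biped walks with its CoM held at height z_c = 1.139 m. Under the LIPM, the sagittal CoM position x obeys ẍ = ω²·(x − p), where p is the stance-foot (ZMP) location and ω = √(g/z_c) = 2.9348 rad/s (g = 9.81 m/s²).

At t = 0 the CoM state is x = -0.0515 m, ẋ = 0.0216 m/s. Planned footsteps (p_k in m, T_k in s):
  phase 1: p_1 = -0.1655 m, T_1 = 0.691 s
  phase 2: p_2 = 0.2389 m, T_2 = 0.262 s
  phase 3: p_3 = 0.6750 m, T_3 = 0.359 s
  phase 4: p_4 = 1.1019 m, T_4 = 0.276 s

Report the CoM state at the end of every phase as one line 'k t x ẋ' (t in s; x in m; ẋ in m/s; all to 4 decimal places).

1 0.6910 0.3026 1.3326
2 0.9530 0.7069 1.9046
3 1.3120 1.5438 3.1813
4 1.5880 2.6741 5.4525

phase 1: p=-0.1655, T=0.691, ωT=2.027947, cosh=3.865037, sinh=3.733432; start (x,ẋ)=(-0.051500, 0.021600) → end (x,ẋ)=(0.302592, 1.332569)
phase 2: p=0.2389, T=0.262, ωT=0.768918, cosh=1.310472, sinh=0.846958; start (x,ẋ)=(0.302592, 1.332569) → end (x,ẋ)=(0.706934, 1.904611)
phase 3: p=0.6750, T=0.359, ωT=1.053593, cosh=1.608310, sinh=1.259628; start (x,ẋ)=(0.706934, 1.904611) → end (x,ẋ)=(1.543827, 3.181258)
phase 4: p=1.1019, T=0.276, ωT=0.810005, cosh=1.346387, sinh=0.901531; start (x,ẋ)=(1.543827, 3.181258) → end (x,ẋ)=(2.674145, 5.452462)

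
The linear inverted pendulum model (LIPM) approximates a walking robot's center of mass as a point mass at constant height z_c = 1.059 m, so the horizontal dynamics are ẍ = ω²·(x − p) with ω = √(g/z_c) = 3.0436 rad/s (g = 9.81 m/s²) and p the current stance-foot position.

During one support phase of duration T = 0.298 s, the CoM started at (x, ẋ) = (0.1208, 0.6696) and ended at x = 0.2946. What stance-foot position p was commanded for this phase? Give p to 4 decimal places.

ωT = 3.0436·0.298 = 0.906993; cosh(ωT) = 1.440300, sinh(ωT) = 1.036563
x(T) = p + (x₀−p)·cosh(ωT) + (ẋ₀/ω)·sinh(ωT) ⇒ p·(1 − cosh) = x(T) − x₀·cosh − (ẋ₀/ω)·sinh
numerator   = 0.2946 − (0.1208)·1.440300 − (0.6696/3.0436)·1.036563 = -0.107435
denominator = 1 − 1.440300 = -0.440300
p = -0.107435 / -0.440300 = 0.2440

p = 0.2440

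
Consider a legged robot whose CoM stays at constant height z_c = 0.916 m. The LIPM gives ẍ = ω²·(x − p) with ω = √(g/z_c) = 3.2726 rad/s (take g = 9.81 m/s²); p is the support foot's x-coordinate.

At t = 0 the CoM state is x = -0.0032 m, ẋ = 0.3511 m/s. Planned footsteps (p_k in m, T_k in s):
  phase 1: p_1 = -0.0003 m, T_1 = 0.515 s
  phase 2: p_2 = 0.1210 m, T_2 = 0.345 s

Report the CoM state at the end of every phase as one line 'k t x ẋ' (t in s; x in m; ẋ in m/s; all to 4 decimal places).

1 0.5150 0.2710 0.9548
2 0.8600 0.7813 2.3108

phase 1: p=-0.0003, T=0.515, ωT=1.685389, cosh=2.789961, sinh=2.604588; start (x,ẋ)=(-0.003200, 0.351100) → end (x,ẋ)=(0.271042, 0.954836)
phase 2: p=0.1210, T=0.345, ωT=1.129047, cosh=1.708024, sinh=1.384683; start (x,ẋ)=(0.271042, 0.954836) → end (x,ẋ)=(0.781280, 2.310800)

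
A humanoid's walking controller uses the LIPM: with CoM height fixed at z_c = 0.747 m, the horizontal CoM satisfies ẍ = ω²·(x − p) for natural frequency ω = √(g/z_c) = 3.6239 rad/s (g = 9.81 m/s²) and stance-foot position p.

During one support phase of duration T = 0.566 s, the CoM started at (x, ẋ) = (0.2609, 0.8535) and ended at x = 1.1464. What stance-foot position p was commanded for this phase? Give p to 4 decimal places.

p = 0.2660

ωT = 3.6239·0.566 = 2.051127; cosh(ωT) = 3.952627, sinh(ωT) = 3.824037
x(T) = p + (x₀−p)·cosh(ωT) + (ẋ₀/ω)·sinh(ωT) ⇒ p·(1 − cosh) = x(T) − x₀·cosh − (ẋ₀/ω)·sinh
numerator   = 1.1464 − (0.2609)·3.952627 − (0.8535/3.6239)·3.824037 = -0.785476
denominator = 1 − 3.952627 = -2.952627
p = -0.785476 / -2.952627 = 0.2660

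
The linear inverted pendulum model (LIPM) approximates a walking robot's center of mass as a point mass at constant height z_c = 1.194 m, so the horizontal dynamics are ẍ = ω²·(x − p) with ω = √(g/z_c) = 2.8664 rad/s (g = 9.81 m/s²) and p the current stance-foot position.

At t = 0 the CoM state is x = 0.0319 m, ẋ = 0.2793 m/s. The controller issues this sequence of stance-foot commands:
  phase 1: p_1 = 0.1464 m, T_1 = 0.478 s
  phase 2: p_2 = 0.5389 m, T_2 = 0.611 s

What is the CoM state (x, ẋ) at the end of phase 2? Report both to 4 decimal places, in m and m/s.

x = -0.8242, ẋ = -3.6851

phase 1: p=0.1464, T=0.478, ωT=1.370139, cosh=2.094985, sinh=1.840913; start (x,ẋ)=(0.031900, 0.279300) → end (x,ẋ)=(0.085902, -0.019064)
phase 2: p=0.5389, T=0.611, ωT=1.751370, cosh=2.968015, sinh=2.794479; start (x,ẋ)=(0.085902, -0.019064) → end (x,ẋ)=(-0.824192, -3.685142)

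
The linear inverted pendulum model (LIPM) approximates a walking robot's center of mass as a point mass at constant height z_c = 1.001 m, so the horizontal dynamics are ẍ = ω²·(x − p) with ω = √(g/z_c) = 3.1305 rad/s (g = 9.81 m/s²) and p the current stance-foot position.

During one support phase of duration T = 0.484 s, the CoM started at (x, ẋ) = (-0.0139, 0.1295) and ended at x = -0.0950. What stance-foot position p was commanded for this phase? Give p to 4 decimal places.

p = 0.1093

ωT = 3.1305·0.484 = 1.515162; cosh(ωT) = 2.384965, sinh(ωT) = 2.165193
x(T) = p + (x₀−p)·cosh(ωT) + (ẋ₀/ω)·sinh(ωT) ⇒ p·(1 − cosh) = x(T) − x₀·cosh − (ẋ₀/ω)·sinh
numerator   = -0.0950 − (-0.0139)·2.384965 − (0.1295/3.1305)·2.165193 = -0.151417
denominator = 1 − 2.384965 = -1.384965
p = -0.151417 / -1.384965 = 0.1093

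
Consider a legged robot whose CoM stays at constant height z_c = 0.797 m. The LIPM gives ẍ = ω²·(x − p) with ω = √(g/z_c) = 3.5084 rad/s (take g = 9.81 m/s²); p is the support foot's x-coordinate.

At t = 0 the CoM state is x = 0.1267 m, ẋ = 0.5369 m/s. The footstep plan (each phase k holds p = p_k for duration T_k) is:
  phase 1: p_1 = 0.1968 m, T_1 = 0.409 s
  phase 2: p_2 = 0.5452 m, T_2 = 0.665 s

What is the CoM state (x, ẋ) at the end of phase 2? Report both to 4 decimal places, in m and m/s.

x = 0.5250, ẋ = 0.0659

phase 1: p=0.1968, T=0.409, ωT=1.434936, cosh=2.218753, sinh=1.980622; start (x,ẋ)=(0.126700, 0.536900) → end (x,ẋ)=(0.344365, 0.704136)
phase 2: p=0.5452, T=0.665, ωT=2.333086, cosh=5.203352, sinh=5.106356; start (x,ẋ)=(0.344365, 0.704136) → end (x,ẋ)=(0.525033, 0.065890)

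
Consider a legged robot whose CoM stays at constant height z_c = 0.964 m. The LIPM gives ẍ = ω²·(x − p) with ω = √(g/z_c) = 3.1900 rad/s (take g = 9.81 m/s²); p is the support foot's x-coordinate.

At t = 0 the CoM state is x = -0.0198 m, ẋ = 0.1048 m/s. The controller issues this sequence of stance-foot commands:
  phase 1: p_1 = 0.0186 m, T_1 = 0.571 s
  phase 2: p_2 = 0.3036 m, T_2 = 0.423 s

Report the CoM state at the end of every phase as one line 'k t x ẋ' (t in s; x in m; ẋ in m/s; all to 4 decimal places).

1 0.5710 -0.0043 -0.0363
2 0.9940 -0.3503 -1.8405

phase 1: p=0.0186, T=0.571, ωT=1.821490, cosh=3.171423, sinh=3.009638; start (x,ẋ)=(-0.019800, 0.104800) → end (x,ẋ)=(-0.004308, -0.036304)
phase 2: p=0.3036, T=0.423, ωT=1.349370, cosh=2.057200, sinh=1.797796; start (x,ẋ)=(-0.004308, -0.036304) → end (x,ẋ)=(-0.350288, -1.840527)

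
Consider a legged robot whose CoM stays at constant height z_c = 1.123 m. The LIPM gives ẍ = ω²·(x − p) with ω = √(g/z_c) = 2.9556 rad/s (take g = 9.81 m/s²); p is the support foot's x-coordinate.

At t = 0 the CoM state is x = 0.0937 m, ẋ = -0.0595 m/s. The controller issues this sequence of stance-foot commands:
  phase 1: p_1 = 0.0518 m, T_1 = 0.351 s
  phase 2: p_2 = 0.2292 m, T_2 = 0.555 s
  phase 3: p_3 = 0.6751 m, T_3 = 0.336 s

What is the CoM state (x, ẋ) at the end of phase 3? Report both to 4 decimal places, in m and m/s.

x = -0.8222, ẋ = -3.9042

phase 1: p=0.0518, T=0.351, ωT=1.037416, cosh=1.588142, sinh=1.233773; start (x,ẋ)=(0.093700, -0.059500) → end (x,ẋ)=(0.093506, 0.058296)
phase 2: p=0.2292, T=0.555, ωT=1.640358, cosh=2.675463, sinh=2.481552; start (x,ẋ)=(0.093506, 0.058296) → end (x,ẋ)=(-0.084899, -0.839279)
phase 3: p=0.6751, T=0.336, ωT=0.993082, cosh=1.534987, sinh=1.164554; start (x,ẋ)=(-0.084899, -0.839279) → end (x,ẋ)=(-0.822179, -3.904166)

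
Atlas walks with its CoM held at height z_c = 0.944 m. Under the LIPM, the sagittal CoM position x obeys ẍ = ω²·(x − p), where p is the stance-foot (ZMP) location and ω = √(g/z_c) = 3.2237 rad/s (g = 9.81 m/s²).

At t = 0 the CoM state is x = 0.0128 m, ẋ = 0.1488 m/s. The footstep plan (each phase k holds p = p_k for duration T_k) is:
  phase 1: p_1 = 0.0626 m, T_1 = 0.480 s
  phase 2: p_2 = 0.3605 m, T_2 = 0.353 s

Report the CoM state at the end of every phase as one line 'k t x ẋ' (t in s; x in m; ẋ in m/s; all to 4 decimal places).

1 0.4800 0.0438 0.0053
2 0.8330 -0.1820 -1.4200

phase 1: p=0.0626, T=0.480, ωT=1.547376, cosh=2.455965, sinh=2.243159; start (x,ẋ)=(0.012800, 0.148800) → end (x,ẋ)=(0.043833, 0.005330)
phase 2: p=0.3605, T=0.353, ωT=1.137966, cosh=1.720443, sinh=1.399973; start (x,ẋ)=(0.043833, 0.005330) → end (x,ẋ)=(-0.181993, -1.419977)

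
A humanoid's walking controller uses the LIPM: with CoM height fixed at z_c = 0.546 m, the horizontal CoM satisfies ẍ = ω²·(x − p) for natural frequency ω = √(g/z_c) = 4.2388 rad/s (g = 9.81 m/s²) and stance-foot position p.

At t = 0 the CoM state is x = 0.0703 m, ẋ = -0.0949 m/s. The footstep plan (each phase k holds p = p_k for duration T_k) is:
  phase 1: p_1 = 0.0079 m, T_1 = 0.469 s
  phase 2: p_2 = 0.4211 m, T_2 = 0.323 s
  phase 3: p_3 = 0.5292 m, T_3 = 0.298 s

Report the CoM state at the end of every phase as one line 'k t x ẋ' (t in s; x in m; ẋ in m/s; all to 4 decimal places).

1 0.4690 0.1598 0.5945
2 0.7920 0.1320 -0.7925
3 1.0900 -0.5335 -4.2527

phase 1: p=0.0079, T=0.469, ωT=1.987997, cosh=3.718933, sinh=3.581964; start (x,ẋ)=(0.070300, -0.094900) → end (x,ẋ)=(0.159767, 0.594507)
phase 2: p=0.4211, T=0.323, ωT=1.369132, cosh=2.093133, sinh=1.838805; start (x,ẋ)=(0.159767, 0.594507) → end (x,ẋ)=(0.131994, -0.792534)
phase 3: p=0.5292, T=0.298, ωT=1.263162, cosh=1.909673, sinh=1.626915; start (x,ẋ)=(0.131994, -0.792534) → end (x,ẋ)=(-0.533520, -4.252678)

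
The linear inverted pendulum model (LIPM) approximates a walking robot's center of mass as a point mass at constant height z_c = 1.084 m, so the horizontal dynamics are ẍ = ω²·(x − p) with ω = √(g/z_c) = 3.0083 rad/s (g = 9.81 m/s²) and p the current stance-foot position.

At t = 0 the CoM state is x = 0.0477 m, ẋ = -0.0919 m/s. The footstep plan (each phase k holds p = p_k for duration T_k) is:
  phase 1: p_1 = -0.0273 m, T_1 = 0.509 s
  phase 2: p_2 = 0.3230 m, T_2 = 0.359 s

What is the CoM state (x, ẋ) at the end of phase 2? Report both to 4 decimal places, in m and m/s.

phase 1: p=-0.0273, T=0.509, ωT=1.531225, cosh=2.420053, sinh=2.203783; start (x,ẋ)=(0.047700, -0.091900) → end (x,ẋ)=(0.086881, 0.274820)
phase 2: p=0.3230, T=0.359, ωT=1.079980, cosh=1.642111, sinh=1.302509; start (x,ẋ)=(0.086881, 0.274820) → end (x,ẋ)=(0.054256, -0.473908)

x = 0.0543, ẋ = -0.4739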